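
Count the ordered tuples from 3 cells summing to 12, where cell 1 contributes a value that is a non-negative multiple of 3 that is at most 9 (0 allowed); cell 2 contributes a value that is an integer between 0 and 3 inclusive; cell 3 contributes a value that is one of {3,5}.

The generating function for the choices is (1 + y^3 + y^6 + y^9)·(1 + y + y^2 + y^3)·(y^3 + y^5); the count is [y^12].
(1 + y^3 + y^6 + y^9) has coefficients 1,0,0,1,0,0,1,0,0,1 for degrees 0…9.
(1 + y + y^2 + y^3) has coefficients 1,1,1,1,0,0,0,0,0,0,0,0,0 for degrees 0…12.
Finally multiplying by (y^3 + y^5), the product of all factors after the first has coefficients 0,0,0,1,1,2,2,1,1,0,0,0,0 for degrees 0…12.
[y^12] = 1·0 + 1·0 + 1·2 + 1·1 = 3.

3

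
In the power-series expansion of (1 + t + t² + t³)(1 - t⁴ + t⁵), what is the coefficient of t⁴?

-1

(1 + t + t² + t³) has coefficients 1,1,1,1 for degrees 0…3.
(1 - t⁴ + t⁵) has coefficients 1,0,0,0,-1 for degrees 0…4.
[t⁴] = 1·(-1) + 1·0 + 1·0 + 1·0 = -1.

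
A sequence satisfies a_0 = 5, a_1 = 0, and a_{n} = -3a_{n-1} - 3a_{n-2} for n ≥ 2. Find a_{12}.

3645

The ordinary generating function has denominator 1 + 3x + 3x^2.
Iterating the recurrence: a_0,…,a_{12} = 5, 0, -15, 45, -90, 135, -135, 0, 405, -1215, 2430, -3645, 3645.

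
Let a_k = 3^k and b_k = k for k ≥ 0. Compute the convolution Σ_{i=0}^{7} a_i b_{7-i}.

1636

The convolution is the x^7 coefficient of A(x)B(x).
Σ = 1·7 + 3·6 + 9·5 + 27·4 + 81·3 + 243·2 + 729·1 + 2187·0 = 1636.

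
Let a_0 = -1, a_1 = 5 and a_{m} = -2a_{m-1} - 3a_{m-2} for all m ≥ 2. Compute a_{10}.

The ordinary generating function has denominator 1 + 2z + 3z^2.
Iterating the recurrence: a_0,…,a_{10} = -1, 5, -7, -1, 23, -43, 17, 95, -241, 197, 329.

329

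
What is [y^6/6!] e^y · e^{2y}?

The EGF product rule gives c_6 = Σ_{k_1+k_2=6} C(6; k_1,k_2) · ∏ g_i(k_i), where e^y gives (1)^k; e^{2y} gives (2)^k.
g_1(k) for k = 0…6: 1, 1, 1, 1, 1, 1, 1.
g_2(k) for k = 0…6: 1, 2, 4, 8, 16, 32, 64.
c_6 = Σ_k C(6,k)·g_1(k)·g_2(6−k) = 1·1·64 + 6·1·32 + 15·1·16 + 20·1·8 + 15·1·4 + 6·1·2 + 1·1·1 = 64 + 192 + 240 + 160 + 60 + 12 + 1 = 729.

729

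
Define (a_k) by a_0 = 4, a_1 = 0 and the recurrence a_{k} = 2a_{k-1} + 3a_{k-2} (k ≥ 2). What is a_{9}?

The ordinary generating function has denominator 1 - 2t - 3t^2.
Iterating the recurrence: a_0,…,a_{9} = 4, 0, 12, 24, 84, 240, 732, 2184, 6564, 19680.

19680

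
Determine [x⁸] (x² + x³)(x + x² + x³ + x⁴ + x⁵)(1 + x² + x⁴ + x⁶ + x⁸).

5

(x² + x³) has coefficients 0,0,1,1 for degrees 0…3.
(x + x² + x³ + x⁴ + x⁵) has coefficients 0,1,1,1,1,1,0,0,0 for degrees 0…8.
Finally multiplying by (1 + x² + x⁴ + x⁶ + x⁸), the product of all factors after the first has coefficients 0,1,1,2,2,3,2,3,2 for degrees 0…8.
[x⁸] = 1·2 + 1·3 = 5.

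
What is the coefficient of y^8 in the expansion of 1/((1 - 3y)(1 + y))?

4921

Partial fractions give a closed form: a_n = (3/4)·3^n + (1/4)·(-1)^n.
At n = 8: a_8 = 4921.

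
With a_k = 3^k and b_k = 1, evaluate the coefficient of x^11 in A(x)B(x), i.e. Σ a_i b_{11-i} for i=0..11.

265720

Write out a_i and b_{11-i} for i = 0,…,11 and sum the products.
Σ = 1·1 + 3·1 + 9·1 + 27·1 + 81·1 + 243·1 + 729·1 + 2187·1 + 6561·1 + 19683·1 + 59049·1 + 177147·1 = 265720.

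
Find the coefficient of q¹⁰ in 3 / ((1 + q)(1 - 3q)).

Partial fractions give a closed form: a_n = (3/4)·(-1)^n + (9/4)·3^n.
At n = 10: a_10 = 132861.

132861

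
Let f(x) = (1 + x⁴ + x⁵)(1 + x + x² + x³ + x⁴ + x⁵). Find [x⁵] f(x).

3

(1 + x⁴ + x⁵) has coefficients 1,0,0,0,1,1 for degrees 0…5.
(1 + x + x² + x³ + x⁴ + x⁵) has coefficients 1,1,1,1,1,1 for degrees 0…5.
[x⁵] = 1·1 + 1·1 + 1·1 = 3.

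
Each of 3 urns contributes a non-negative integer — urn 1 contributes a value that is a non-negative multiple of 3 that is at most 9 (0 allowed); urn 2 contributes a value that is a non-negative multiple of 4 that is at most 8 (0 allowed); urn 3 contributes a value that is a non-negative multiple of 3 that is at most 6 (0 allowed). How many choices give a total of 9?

3

The generating function for the choices is (1 + y^3 + y^6 + y^9)·(1 + y^4 + y^8)·(1 + y^3 + y^6); the count is [y^9].
(1 + y^3 + y^6 + y^9) has coefficients 1,0,0,1,0,0,1,0,0,1 for degrees 0…9.
(1 + y^4 + y^8) has coefficients 1,0,0,0,1,0,0,0,1,0 for degrees 0…9.
Finally multiplying by (1 + y^3 + y^6), the product of all factors after the first has coefficients 1,0,0,1,1,0,1,1,1,0 for degrees 0…9.
[y^9] = 1·0 + 1·1 + 1·1 + 1·1 = 3.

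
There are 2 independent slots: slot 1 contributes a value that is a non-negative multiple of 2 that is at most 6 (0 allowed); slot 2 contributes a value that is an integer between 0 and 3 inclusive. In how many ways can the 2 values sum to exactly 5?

The generating function for the choices is (1 + z² + z⁴ + z⁶)·(1 + z + z² + z³); the count is [z⁵].
(1 + z² + z⁴ + z⁶) has coefficients 1,0,1,0,1,0 for degrees 0…5.
(1 + z + z² + z³) has coefficients 1,1,1,1,0,0 for degrees 0…5.
[z⁵] = 1·0 + 1·1 + 1·1 = 2.

2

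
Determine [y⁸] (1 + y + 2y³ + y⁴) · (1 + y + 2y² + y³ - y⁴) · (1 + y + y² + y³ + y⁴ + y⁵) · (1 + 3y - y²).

47

(1 + y + 2y³ + y⁴) has coefficients 1,1,0,2,1 for degrees 0…4.
(1 + y + 2y² + y³ - y⁴) has coefficients 1,1,2,1,-1,0,0,0,0 for degrees 0…8.
Multiplying by (1 + y + y² + y³ + y⁴ + y⁵) gives running coefficients 1,2,4,5,4,4,3,2,0 for degrees 0…8.
Finally multiplying by (1 + 3y - y²), the product of all factors after the first has coefficients 1,5,9,15,15,11,11,7,3 for degrees 0…8.
[y⁸] = 1·3 + 1·7 + 2·11 + 1·15 = 47.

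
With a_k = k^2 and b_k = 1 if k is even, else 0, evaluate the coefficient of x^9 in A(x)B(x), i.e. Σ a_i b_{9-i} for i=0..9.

This is [x^9] in the product of the two ordinary generating functions.
Σ = 0·0 + 1·1 + 4·0 + 9·1 + 16·0 + 25·1 + 36·0 + 49·1 + 64·0 + 81·1 = 165.

165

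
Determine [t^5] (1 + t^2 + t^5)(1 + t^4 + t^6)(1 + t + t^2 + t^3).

(1 + t^2 + t^5) has coefficients 1,0,1,0,0,1 for degrees 0…5.
(1 + t^4 + t^6) has coefficients 1,0,0,0,1,0 for degrees 0…5.
Finally multiplying by (1 + t + t^2 + t^3), the product of all factors after the first has coefficients 1,1,1,1,1,1 for degrees 0…5.
[t^5] = 1·1 + 1·1 + 1·1 = 3.

3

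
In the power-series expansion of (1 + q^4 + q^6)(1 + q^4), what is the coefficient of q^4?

2

(1 + q^4 + q^6) has coefficients 1,0,0,0,1 for degrees 0…4.
(1 + q^4) has coefficients 1,0,0,0,1 for degrees 0…4.
[q^4] = 1·1 + 1·1 = 2.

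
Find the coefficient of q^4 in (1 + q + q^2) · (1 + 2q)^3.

(1 + q + q^2) has coefficients 1,1,1 for degrees 0…2.
(1 + 2q)^3 has coefficients 1,6,12,8,0 for degrees 0…4.
[q^4] = 1·0 + 1·8 + 1·12 = 20.

20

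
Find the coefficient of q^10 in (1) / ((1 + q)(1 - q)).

1

The denominator gives the recurrence a_n = a_(n−2) for n ≥ 2; the numerator fixes a_0 = 1, a_1 = 0.
Iterating: 1, 0, 1, 0, 1, 0, 1, 0, 1, 0, 1, so a_10 = 1.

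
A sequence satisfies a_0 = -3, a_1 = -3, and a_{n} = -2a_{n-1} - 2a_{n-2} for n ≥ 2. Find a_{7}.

The ordinary generating function has denominator 1 + 2x + 2x^2.
Iterating the recurrence: a_0,…,a_{7} = -3, -3, 12, -18, 12, 12, -48, 72.

72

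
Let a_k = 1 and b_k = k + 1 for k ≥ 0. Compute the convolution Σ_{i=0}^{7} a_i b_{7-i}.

36

The convolution is the t^7 coefficient of A(t)B(t).
Σ = 1·8 + 1·7 + 1·6 + 1·5 + 1·4 + 1·3 + 1·2 + 1·1 = 36.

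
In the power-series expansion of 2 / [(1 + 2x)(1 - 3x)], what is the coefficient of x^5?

266

The denominator gives the recurrence a_n = a_(n−1) + 6a_(n−2) for n ≥ 2; the numerator fixes a_0 = 2, a_1 = 2.
Iterating: 2, 2, 14, 26, 110, 266, so a_5 = 266.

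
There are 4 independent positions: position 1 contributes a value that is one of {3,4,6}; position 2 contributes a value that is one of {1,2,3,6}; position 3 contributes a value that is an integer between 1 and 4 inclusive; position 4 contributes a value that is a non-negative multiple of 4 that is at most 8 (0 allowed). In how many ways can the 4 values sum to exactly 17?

11

The generating function for the choices is (q³ + q⁴ + q⁶)·(q + q² + q³ + q⁶)·(q + q² + q³ + q⁴)·(1 + q⁴ + q⁸); the count is [q¹⁷].
(q³ + q⁴ + q⁶) has coefficients 0,0,0,1,1,0,1 for degrees 0…6.
(q + q² + q³ + q⁶) has coefficients 0,1,1,1,0,0,1,0,0,0,0,0,0,0,0,0,0,0 for degrees 0…17.
Multiplying by (q + q² + q³ + q⁴) gives running coefficients 0,0,1,2,3,3,2,2,1,1,1,0,0,0,0,0,0,0 for degrees 0…17.
Finally multiplying by (1 + q⁴ + q⁸), the product of all factors after the first has coefficients 0,0,1,2,3,3,3,4,4,4,4,4,4,4,3,2,1,1 for degrees 0…17.
[q¹⁷] = 1·3 + 1·4 + 1·4 = 11.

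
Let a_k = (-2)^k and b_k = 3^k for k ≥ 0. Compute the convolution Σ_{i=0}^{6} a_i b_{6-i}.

Write out a_i and b_{6-i} for i = 0,…,6 and sum the products.
Σ = 1·729 − 2·243 + 4·81 − 8·27 + 16·9 − 32·3 + 64·1 = 463.

463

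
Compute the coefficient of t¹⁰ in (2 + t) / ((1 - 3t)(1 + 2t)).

The denominator gives the recurrence a_n = a_(n−1) + 6a_(n−2) for n ≥ 3; the numerator fixes a_0 = 2, a_1 = 3, a_2 = 15.
Iterating: 2, 3, 15, 33, 123, 321, 1059, 2985, 9339, 27249, 83283, so a_10 = 83283.

83283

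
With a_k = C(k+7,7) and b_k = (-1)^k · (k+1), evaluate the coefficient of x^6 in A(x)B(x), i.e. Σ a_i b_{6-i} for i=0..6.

781

Write out a_i and b_{6-i} for i = 0,…,6 and sum the products.
Σ = 1·7 + 8·(-6) + 36·5 + 120·(-4) + 330·3 + 792·(-2) + 1716·1 = 781.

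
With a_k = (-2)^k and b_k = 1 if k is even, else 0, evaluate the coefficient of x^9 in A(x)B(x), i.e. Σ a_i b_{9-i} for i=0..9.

Write out a_i and b_{9-i} for i = 0,…,9 and sum the products.
Σ = 1·0 − 2·1 + 4·0 − 8·1 + 16·0 − 32·1 + 64·0 − 128·1 + 256·0 − 512·1 = -682.

-682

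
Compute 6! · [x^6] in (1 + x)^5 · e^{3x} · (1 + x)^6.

The EGF product rule gives c_6 = Σ_{k_1+k_2+k_3=6} C(6; k_1,k_2,k_3) · ∏ g_i(k_i), where (1+x)^5 gives the falling factorial (5)_k; e^{3x} gives (3)^k; (1+x)^6 gives the falling factorial (6)_k.
g_1(k) for k = 0…6: 1, 5, 20, 60, 120, 120, 0.
g_2(k) for k = 0…6: 1, 3, 9, 27, 81, 243, 729.
g_3(k) for k = 0…6: 1, 6, 30, 120, 360, 720, 720.
First combine the last two factors: h(k) = Σ_j C(k,j)·g_2(j)·g_3(k−j) for k = 0…6: 1, 9, 75, 579, 4149, 27693, 173007.
c_6 = Σ_k C(6,k)·g_1(k)·h(6−k) = 1·1·173007 + 6·5·27693 + 15·20·4149 + 20·60·579 + 15·120·75 + 6·120·9 = 173007 + 830790 + 1244700 + 694800 + 135000 + 6480 = 3084777.

3084777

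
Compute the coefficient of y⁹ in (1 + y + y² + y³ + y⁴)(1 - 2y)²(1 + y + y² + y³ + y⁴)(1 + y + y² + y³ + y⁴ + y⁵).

(1 + y + y² + y³ + y⁴) has coefficients 1,1,1,1,1 for degrees 0…4.
(1 - 2y)² has coefficients 1,-4,4,0,0,0,0,0,0,0 for degrees 0…9.
Multiplying by (1 + y + y² + y³ + y⁴) gives running coefficients 1,-3,1,1,1,0,4,0,0,0 for degrees 0…9.
Finally multiplying by (1 + y + y² + y³ + y⁴ + y⁵), the product of all factors after the first has coefficients 1,-2,-1,0,1,1,4,7,6,5 for degrees 0…9.
[y⁹] = 1·5 + 1·6 + 1·7 + 1·4 + 1·1 = 23.

23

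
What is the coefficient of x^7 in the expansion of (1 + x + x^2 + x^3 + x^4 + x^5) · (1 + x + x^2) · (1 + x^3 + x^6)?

6

(1 + x + x^2 + x^3 + x^4 + x^5) has coefficients 1,1,1,1,1,1 for degrees 0…5.
(1 + x + x^2) has coefficients 1,1,1,0,0,0,0,0 for degrees 0…7.
Finally multiplying by (1 + x^3 + x^6), the product of all factors after the first has coefficients 1,1,1,1,1,1,1,1 for degrees 0…7.
[x^7] = 1·1 + 1·1 + 1·1 + 1·1 + 1·1 + 1·1 = 6.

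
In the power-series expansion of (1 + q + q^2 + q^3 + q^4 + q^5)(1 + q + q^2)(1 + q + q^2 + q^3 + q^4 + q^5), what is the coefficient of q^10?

(1 + q + q^2 + q^3 + q^4 + q^5) has coefficients 1,1,1,1,1,1 for degrees 0…5.
(1 + q + q^2) has coefficients 1,1,1,0,0,0,0,0,0,0,0 for degrees 0…10.
Finally multiplying by (1 + q + q^2 + q^3 + q^4 + q^5), the product of all factors after the first has coefficients 1,2,3,3,3,3,2,1,0,0,0 for degrees 0…10.
[q^10] = 1·0 + 1·0 + 1·0 + 1·1 + 1·2 + 1·3 = 6.

6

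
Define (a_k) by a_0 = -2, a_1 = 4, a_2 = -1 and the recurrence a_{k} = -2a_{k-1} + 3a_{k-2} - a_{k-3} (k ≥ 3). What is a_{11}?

107367

The ordinary generating function has denominator 1 + 2y - 3y^2 + y^3.
Iterating the recurrence: a_0,…,a_{11} = -2, 4, -1, 16, -39, 127, -387, 1194, -3676, 11321, -34864, 107367.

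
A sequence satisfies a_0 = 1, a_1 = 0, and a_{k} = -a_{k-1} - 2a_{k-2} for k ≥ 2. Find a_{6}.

2

The ordinary generating function has denominator 1 + q + 2q^2.
Iterating the recurrence: a_0,…,a_{6} = 1, 0, -2, 2, 2, -6, 2.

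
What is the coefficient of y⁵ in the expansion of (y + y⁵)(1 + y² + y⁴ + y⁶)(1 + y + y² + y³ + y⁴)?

4

(y + y⁵) has coefficients 0,1,0,0,0,1 for degrees 0…5.
(1 + y² + y⁴ + y⁶) has coefficients 1,0,1,0,1,0 for degrees 0…5.
Finally multiplying by (1 + y + y² + y³ + y⁴), the product of all factors after the first has coefficients 1,1,2,2,3,2 for degrees 0…5.
[y⁵] = 1·3 + 1·1 = 4.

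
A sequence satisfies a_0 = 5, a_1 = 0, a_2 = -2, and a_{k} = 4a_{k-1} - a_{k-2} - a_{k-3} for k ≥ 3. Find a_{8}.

-9030

The ordinary generating function has denominator 1 - 4q + q^2 + q^3.
Iterating the recurrence: a_0,…,a_{8} = 5, 0, -2, -13, -50, -185, -677, -2473, -9030.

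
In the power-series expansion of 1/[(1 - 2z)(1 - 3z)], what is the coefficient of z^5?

The denominator gives the recurrence a_n = 5a_(n−1) − 6a_(n−2) for n ≥ 2; the numerator fixes a_0 = 1, a_1 = 5.
Iterating: 1, 5, 19, 65, 211, 665, so a_5 = 665.

665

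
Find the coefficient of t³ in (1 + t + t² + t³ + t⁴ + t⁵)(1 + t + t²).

(1 + t + t² + t³ + t⁴ + t⁵) has coefficients 1,1,1,1 for degrees 0…3.
(1 + t + t²) has coefficients 1,1,1,0 for degrees 0…3.
[t³] = 1·0 + 1·1 + 1·1 + 1·1 = 3.

3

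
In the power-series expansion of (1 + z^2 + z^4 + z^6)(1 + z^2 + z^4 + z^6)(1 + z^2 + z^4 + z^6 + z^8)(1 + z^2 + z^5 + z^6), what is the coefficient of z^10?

(1 + z^2 + z^4 + z^6) has coefficients 1,0,1,0,1,0,1 for degrees 0…6.
(1 + z^2 + z^4 + z^6) has coefficients 1,0,1,0,1,0,1,0,0,0,0 for degrees 0…10.
Multiplying by (1 + z^2 + z^4 + z^6 + z^8) gives running coefficients 1,0,2,0,3,0,4,0,4,0,3 for degrees 0…10.
Finally multiplying by (1 + z^2 + z^5 + z^6), the product of all factors after the first has coefficients 1,0,3,0,5,1,8,2,10,3,10 for degrees 0…10.
[z^10] = 1·10 + 1·10 + 1·8 + 1·5 = 33.

33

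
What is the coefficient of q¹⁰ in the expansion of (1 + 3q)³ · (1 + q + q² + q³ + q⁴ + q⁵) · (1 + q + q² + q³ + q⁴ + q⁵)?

208

(1 + 3q)³ has coefficients 1,9,27,27 for degrees 0…3.
(1 + q + q² + q³ + q⁴ + q⁵) has coefficients 1,1,1,1,1,1,0,0,0,0,0 for degrees 0…10.
Finally multiplying by (1 + q + q² + q³ + q⁴ + q⁵), the product of all factors after the first has coefficients 1,2,3,4,5,6,5,4,3,2,1 for degrees 0…10.
[q¹⁰] = 1·1 + 9·2 + 27·3 + 27·4 = 208.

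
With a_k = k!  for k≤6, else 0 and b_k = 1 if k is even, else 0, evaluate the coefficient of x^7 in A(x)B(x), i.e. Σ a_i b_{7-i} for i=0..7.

Write out a_i and b_{7-i} for i = 0,…,7 and sum the products.
Σ = 1·0 + 1·1 + 2·0 + 6·1 + 24·0 + 120·1 + 720·0 + 0·1 = 127.

127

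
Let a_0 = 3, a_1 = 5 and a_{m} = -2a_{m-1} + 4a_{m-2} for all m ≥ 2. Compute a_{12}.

The ordinary generating function has denominator 1 + 2y - 4y^2.
Iterating the recurrence: a_0,…,a_{12} = 3, 5, 2, 16, -24, 112, -320, 1088, -3456, 11264, -36352, 117760, -380928.

-380928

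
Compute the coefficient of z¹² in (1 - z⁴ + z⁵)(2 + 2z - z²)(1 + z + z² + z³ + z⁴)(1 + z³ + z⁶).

2

(1 - z⁴ + z⁵) has coefficients 1,0,0,0,-1,1 for degrees 0…5.
(2 + 2z - z²) has coefficients 2,2,-1,0,0,0,0,0,0,0,0,0,0 for degrees 0…12.
Multiplying by (1 + z + z² + z³ + z⁴) gives running coefficients 2,4,3,3,3,1,-1,0,0,0,0,0,0 for degrees 0…12.
Finally multiplying by (1 + z³ + z⁶), the product of all factors after the first has coefficients 2,4,3,5,7,4,4,7,4,2,3,1,-1 for degrees 0…12.
[z¹²] = 1·(-1) − 1·4 + 1·7 = 2.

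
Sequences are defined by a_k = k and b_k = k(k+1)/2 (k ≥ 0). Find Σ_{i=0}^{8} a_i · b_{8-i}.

210

This is [x^8] in the product of the two ordinary generating functions.
Σ = 0·36 + 1·28 + 2·21 + 3·15 + 4·10 + 5·6 + 6·3 + 7·1 + 8·0 = 210.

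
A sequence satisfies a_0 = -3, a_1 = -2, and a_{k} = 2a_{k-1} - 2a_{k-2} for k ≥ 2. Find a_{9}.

The ordinary generating function has denominator 1 - 2z + 2z^2.
Iterating the recurrence: a_0,…,a_{9} = -3, -2, 2, 8, 12, 8, -8, -32, -48, -32.

-32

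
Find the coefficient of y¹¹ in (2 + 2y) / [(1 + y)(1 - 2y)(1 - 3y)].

1054690

Partial fractions give a closed form: a_n = (-4)·2^n + (6)·3^n.
At n = 11: a_11 = 1054690.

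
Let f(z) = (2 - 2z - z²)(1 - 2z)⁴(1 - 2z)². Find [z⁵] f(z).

(2 - 2z - z²) has coefficients 2,-2,-1 for degrees 0…2.
(1 - 2z)⁴ has coefficients 1,-8,24,-32,16,0 for degrees 0…5.
Finally multiplying by (1 - 2z)², the product of all factors after the first has coefficients 1,-12,60,-160,240,-192 for degrees 0…5.
[z⁵] = 2·(-192) − 2·240 − 1·(-160) = -704.

-704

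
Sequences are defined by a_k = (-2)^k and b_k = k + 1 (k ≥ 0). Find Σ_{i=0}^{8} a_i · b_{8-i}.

The convolution is the t^8 coefficient of A(t)B(t).
Σ = 1·9 − 2·8 + 4·7 − 8·6 + 16·5 − 32·4 + 64·3 − 128·2 + 256·1 = 117.

117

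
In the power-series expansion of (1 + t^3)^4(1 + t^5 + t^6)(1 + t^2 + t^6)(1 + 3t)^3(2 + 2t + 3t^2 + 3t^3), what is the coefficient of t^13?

5776

(1 + t^3)^4 has coefficients 1,0,0,4,0,0,6,0,0,4,0,0,1 for degrees 0…12.
(1 + t^5 + t^6) has coefficients 1,0,0,0,0,1,1,0,0,0,0,0,0,0 for degrees 0…13.
Multiplying by (1 + t^2 + t^6) gives running coefficients 1,0,1,0,0,1,2,1,1,0,0,1,1,0 for degrees 0…13.
Multiplying by (1 + 3t)^3 gives running coefficients 1,9,28,36,27,28,11,46,91,90,54,28,10,36 for degrees 0…13.
Finally multiplying by (2 + 2t + 3t^2 + 3t^3), the product of all factors after the first has coefficients 2,20,77,158,237,302,267,279,391,533,699,707,508,338 for degrees 0…13.
[t^13] = 1·338 + 4·699 + 6·279 + 4·237 + 1·20 = 5776.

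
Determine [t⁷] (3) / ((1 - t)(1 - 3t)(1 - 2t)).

Partial fractions give a closed form: a_n = (3/2)·1^n + (27/2)·3^n + (-12)·2^n.
At n = 7: a_7 = 27990.

27990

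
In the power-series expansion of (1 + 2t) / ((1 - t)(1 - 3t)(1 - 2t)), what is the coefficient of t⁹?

143528

The denominator gives the recurrence a_n = 6a_(n−1) − 11a_(n−2) + 6a_(n−3) for n ≥ 3; the numerator fixes a_0 = 1, a_1 = 8, a_2 = 37.
Iterating: 1, 8, 37, 140, 481, 1568, 4957, 15380, 47161, 143528, so a_9 = 143528.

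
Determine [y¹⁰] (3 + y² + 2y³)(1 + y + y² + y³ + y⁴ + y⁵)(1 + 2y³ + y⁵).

12

(3 + y² + 2y³) has coefficients 3,0,1,2 for degrees 0…3.
(1 + y + y² + y³ + y⁴ + y⁵) has coefficients 1,1,1,1,1,1,0,0,0,0,0 for degrees 0…10.
Finally multiplying by (1 + 2y³ + y⁵), the product of all factors after the first has coefficients 1,1,1,3,3,4,3,3,3,1,1 for degrees 0…10.
[y¹⁰] = 3·1 + 1·3 + 2·3 = 12.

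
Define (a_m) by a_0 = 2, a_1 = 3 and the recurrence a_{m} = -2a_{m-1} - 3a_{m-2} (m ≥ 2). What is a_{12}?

2958

The ordinary generating function has denominator 1 + 2x + 3x^2.
Iterating the recurrence: a_0,…,a_{12} = 2, 3, -12, 15, 6, -57, 96, -21, -246, 555, -372, -921, 2958.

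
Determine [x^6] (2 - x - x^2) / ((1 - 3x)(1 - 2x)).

3242

The denominator gives the recurrence a_n = 5a_(n−1) − 6a_(n−2) for n ≥ 3; the numerator fixes a_0 = 2, a_1 = 9, a_2 = 32.
Iterating: 2, 9, 32, 106, 338, 1054, 3242, so a_6 = 3242.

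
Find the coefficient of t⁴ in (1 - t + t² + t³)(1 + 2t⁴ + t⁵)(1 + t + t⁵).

(1 - t + t² + t³) has coefficients 1,-1,1,1 for degrees 0…3.
(1 + 2t⁴ + t⁵) has coefficients 1,0,0,0,2 for degrees 0…4.
Finally multiplying by (1 + t + t⁵), the product of all factors after the first has coefficients 1,1,0,0,2 for degrees 0…4.
[t⁴] = 1·2 − 1·0 + 1·0 + 1·1 = 3.

3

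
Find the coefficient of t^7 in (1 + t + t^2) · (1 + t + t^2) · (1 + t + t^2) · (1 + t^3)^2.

(1 + t + t^2) has coefficients 1,1,1 for degrees 0…2.
(1 + t + t^2) has coefficients 1,1,1,0,0,0,0,0 for degrees 0…7.
Multiplying by (1 + t + t^2) gives running coefficients 1,2,3,2,1,0,0,0 for degrees 0…7.
Finally multiplying by (1 + t^3)^2, the product of all factors after the first has coefficients 1,2,3,4,5,6,5,4 for degrees 0…7.
[t^7] = 1·4 + 1·5 + 1·6 = 15.

15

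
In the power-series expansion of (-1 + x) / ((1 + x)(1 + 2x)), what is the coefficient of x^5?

94

Partial fractions give a closed form: a_n = (2)·(-1)^n + (-3)·(-2)^n.
At n = 5: a_5 = 94.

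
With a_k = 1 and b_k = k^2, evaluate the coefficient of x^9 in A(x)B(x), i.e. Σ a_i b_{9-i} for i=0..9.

285

This is [x^9] in the product of the two ordinary generating functions.
Σ = 1·81 + 1·64 + 1·49 + 1·36 + 1·25 + 1·16 + 1·9 + 1·4 + 1·1 + 1·0 = 285.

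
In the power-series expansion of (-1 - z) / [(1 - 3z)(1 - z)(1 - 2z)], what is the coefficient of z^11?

Partial fractions give a closed form: a_n = (-6)·3^n + (-1)·1^n + (6)·2^n.
At n = 11: a_11 = -1050595.

-1050595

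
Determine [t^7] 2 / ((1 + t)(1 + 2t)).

-510

Partial fractions give a closed form: a_n = (-2)·(-1)^n + (4)·(-2)^n.
At n = 7: a_7 = -510.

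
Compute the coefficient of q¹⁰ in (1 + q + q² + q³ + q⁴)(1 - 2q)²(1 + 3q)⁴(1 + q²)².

(1 + q + q² + q³ + q⁴) has coefficients 1,1,1,1,1 for degrees 0…4.
(1 - 2q)² has coefficients 1,-4,4,0,0,0,0,0,0,0,0 for degrees 0…10.
Multiplying by (1 + 3q)⁴ gives running coefficients 1,8,10,-60,-135,108,324,0,0,0,0 for degrees 0…10.
Finally multiplying by (1 + q²)², the product of all factors after the first has coefficients 1,8,12,-44,-114,-4,64,156,513,108,324 for degrees 0…10.
[q¹⁰] = 1·324 + 1·108 + 1·513 + 1·156 + 1·64 = 1165.

1165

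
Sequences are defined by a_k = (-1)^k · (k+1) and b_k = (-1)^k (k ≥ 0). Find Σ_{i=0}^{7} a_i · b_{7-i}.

-36

Write out a_i and b_{7-i} for i = 0,…,7 and sum the products.
Σ = 1·(-1) − 2·1 + 3·(-1) − 4·1 + 5·(-1) − 6·1 + 7·(-1) − 8·1 = -36.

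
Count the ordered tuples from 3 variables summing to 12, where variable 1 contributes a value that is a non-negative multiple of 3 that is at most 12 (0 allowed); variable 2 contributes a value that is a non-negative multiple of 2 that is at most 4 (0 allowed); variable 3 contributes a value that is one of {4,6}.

2

The generating function for the choices is (1 + q^3 + q^6 + q^9 + q^12)·(1 + q^2 + q^4)·(q^4 + q^6); the count is [q^12].
(1 + q^3 + q^6 + q^9 + q^12) has coefficients 1,0,0,1,0,0,1,0,0,1,0,0,1 for degrees 0…12.
(1 + q^2 + q^4) has coefficients 1,0,1,0,1,0,0,0,0,0,0,0,0 for degrees 0…12.
Finally multiplying by (q^4 + q^6), the product of all factors after the first has coefficients 0,0,0,0,1,0,2,0,2,0,1,0,0 for degrees 0…12.
[q^12] = 1·0 + 1·0 + 1·2 + 1·0 + 1·0 = 2.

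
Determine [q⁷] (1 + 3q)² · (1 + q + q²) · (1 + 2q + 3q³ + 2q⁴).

57

(1 + 3q)² has coefficients 1,6,9 for degrees 0…2.
(1 + q + q²) has coefficients 1,1,1,0,0,0,0,0 for degrees 0…7.
Finally multiplying by (1 + 2q + 3q³ + 2q⁴), the product of all factors after the first has coefficients 1,3,3,5,5,5,2,0 for degrees 0…7.
[q⁷] = 1·0 + 6·2 + 9·5 = 57.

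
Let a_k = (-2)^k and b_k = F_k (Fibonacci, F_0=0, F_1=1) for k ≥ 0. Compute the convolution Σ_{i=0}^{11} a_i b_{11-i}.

859

This is [x^11] in the product of the two ordinary generating functions.
Σ = 1·89 − 2·55 + 4·34 − 8·21 + 16·13 − 32·8 + 64·5 − 128·3 + 256·2 − 512·1 + 1024·1 − 2048·0 = 859.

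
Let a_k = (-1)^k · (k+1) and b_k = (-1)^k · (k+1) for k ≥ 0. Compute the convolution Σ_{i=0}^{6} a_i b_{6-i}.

The convolution is the x^6 coefficient of A(x)B(x).
Σ = 1·7 − 2·(-6) + 3·5 − 4·(-4) + 5·3 − 6·(-2) + 7·1 = 84.

84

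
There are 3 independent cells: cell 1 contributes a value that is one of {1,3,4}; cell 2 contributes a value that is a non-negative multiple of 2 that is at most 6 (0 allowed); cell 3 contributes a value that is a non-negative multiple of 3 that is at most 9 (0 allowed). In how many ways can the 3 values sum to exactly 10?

5

The generating function for the choices is (y + y^3 + y^4)·(1 + y^2 + y^4 + y^6)·(1 + y^3 + y^6 + y^9); the count is [y^10].
(y + y^3 + y^4) has coefficients 0,1,0,1,1 for degrees 0…4.
(1 + y^2 + y^4 + y^6) has coefficients 1,0,1,0,1,0,1,0,0,0,0 for degrees 0…10.
Finally multiplying by (1 + y^3 + y^6 + y^9), the product of all factors after the first has coefficients 1,0,1,1,1,1,2,1,1,2,1 for degrees 0…10.
[y^10] = 1·2 + 1·1 + 1·2 = 5.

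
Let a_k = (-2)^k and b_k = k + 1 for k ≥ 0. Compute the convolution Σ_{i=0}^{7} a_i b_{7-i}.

The convolution is the x^7 coefficient of A(x)B(x).
Σ = 1·8 − 2·7 + 4·6 − 8·5 + 16·4 − 32·3 + 64·2 − 128·1 = -54.

-54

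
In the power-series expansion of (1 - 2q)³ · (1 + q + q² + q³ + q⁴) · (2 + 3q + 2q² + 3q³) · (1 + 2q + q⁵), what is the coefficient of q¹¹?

-51

(1 - 2q)³ has coefficients 1,-6,12,-8 for degrees 0…3.
(1 + q + q² + q³ + q⁴) has coefficients 1,1,1,1,1,0,0,0,0,0,0,0 for degrees 0…11.
Multiplying by (2 + 3q + 2q² + 3q³) gives running coefficients 2,5,7,10,10,8,5,3,0,0,0,0 for degrees 0…11.
Finally multiplying by (1 + 2q + q⁵), the product of all factors after the first has coefficients 2,9,17,24,30,30,26,20,16,10,8,5 for degrees 0…11.
[q¹¹] = 1·5 − 6·8 + 12·10 − 8·16 = -51.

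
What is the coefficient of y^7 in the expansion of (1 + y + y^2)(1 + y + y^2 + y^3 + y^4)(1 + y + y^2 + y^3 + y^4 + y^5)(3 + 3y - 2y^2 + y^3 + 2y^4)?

80

(1 + y + y^2) has coefficients 1,1,1 for degrees 0…2.
(1 + y + y^2 + y^3 + y^4) has coefficients 1,1,1,1,1,0,0,0 for degrees 0…7.
Multiplying by (1 + y + y^2 + y^3 + y^4 + y^5) gives running coefficients 1,2,3,4,5,5,4,3 for degrees 0…7.
Finally multiplying by (3 + 3y - 2y^2 + y^3 + 2y^4), the product of all factors after the first has coefficients 3,9,13,18,25,29,27,24 for degrees 0…7.
[y^7] = 1·24 + 1·27 + 1·29 = 80.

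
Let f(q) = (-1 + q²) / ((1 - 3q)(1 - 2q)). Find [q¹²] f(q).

The denominator gives the recurrence a_n = 5a_(n−1) − 6a_(n−2) for n ≥ 3; the numerator fixes a_0 = -1, a_1 = -5, a_2 = -18.
Iterating: -1, -5, -18, -60, -192, -600, -1848, -5640, -17112, -51720, -155928, -469320, -1411032, so a_12 = -1411032.

-1411032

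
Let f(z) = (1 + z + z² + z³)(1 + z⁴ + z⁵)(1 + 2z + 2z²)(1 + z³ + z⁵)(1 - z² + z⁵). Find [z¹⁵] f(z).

9

(1 + z + z² + z³) has coefficients 1,1,1,1 for degrees 0…3.
(1 + z⁴ + z⁵) has coefficients 1,0,0,0,1,1,0,0,0,0,0,0,0,0,0,0 for degrees 0…15.
Multiplying by (1 + 2z + 2z²) gives running coefficients 1,2,2,0,1,3,4,2,0,0,0,0,0,0,0,0 for degrees 0…15.
Multiplying by (1 + z³ + z⁵) gives running coefficients 1,2,2,1,3,6,6,5,3,5,5,4,2,0,0,0 for degrees 0…15.
Finally multiplying by (1 - z² + z⁵), the product of all factors after the first has coefficients 1,2,1,-1,1,6,5,1,-2,3,8,5,2,-1,3,5 for degrees 0…15.
[z¹⁵] = 1·5 + 1·3 + 1·(-1) + 1·2 = 9.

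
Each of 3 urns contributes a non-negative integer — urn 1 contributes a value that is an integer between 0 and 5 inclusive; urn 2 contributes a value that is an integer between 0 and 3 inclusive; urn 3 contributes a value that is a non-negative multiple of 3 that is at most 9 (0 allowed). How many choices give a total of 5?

The generating function for the choices is (1 + z + z^2 + z^3 + z^4 + z^5)·(1 + z + z^2 + z^3)·(1 + z^3 + z^6 + z^9); the count is [z^5].
(1 + z + z^2 + z^3 + z^4 + z^5) has coefficients 1,1,1,1,1,1 for degrees 0…5.
(1 + z + z^2 + z^3) has coefficients 1,1,1,1,0,0 for degrees 0…5.
Finally multiplying by (1 + z^3 + z^6 + z^9), the product of all factors after the first has coefficients 1,1,1,2,1,1 for degrees 0…5.
[z^5] = 1·1 + 1·1 + 1·2 + 1·1 + 1·1 + 1·1 = 7.

7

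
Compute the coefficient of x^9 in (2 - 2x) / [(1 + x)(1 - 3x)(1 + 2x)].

10582

Partial fractions give a closed form: a_n = (-1)·(-1)^n + (3/5)·3^n + (12/5)·(-2)^n.
At n = 9: a_9 = 10582.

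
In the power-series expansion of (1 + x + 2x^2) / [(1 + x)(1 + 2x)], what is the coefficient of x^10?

The denominator gives the recurrence a_n = −3a_(n−1) − 2a_(n−2) for n ≥ 3; the numerator fixes a_0 = 1, a_1 = -2, a_2 = 6.
Iterating: 1, -2, 6, -14, 30, -62, 126, -254, 510, -1022, 2046, so a_10 = 2046.

2046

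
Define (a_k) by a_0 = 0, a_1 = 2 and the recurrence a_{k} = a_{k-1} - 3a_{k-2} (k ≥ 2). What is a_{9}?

The ordinary generating function has denominator 1 - q + 3q^2.
Iterating the recurrence: a_0,…,a_{9} = 0, 2, 2, -4, -10, 2, 32, 26, -70, -148.

-148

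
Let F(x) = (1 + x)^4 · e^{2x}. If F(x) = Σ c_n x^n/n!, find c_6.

8992

The EGF product rule gives c_6 = Σ_{k_1+k_2=6} C(6; k_1,k_2) · ∏ g_i(k_i), where (1+x)^4 gives the falling factorial (4)_k; e^{2x} gives (2)^k.
g_1(k) for k = 0…6: 1, 4, 12, 24, 24, 0, 0.
g_2(k) for k = 0…6: 1, 2, 4, 8, 16, 32, 64.
c_6 = Σ_k C(6,k)·g_1(k)·g_2(6−k) = 1·1·64 + 6·4·32 + 15·12·16 + 20·24·8 + 15·24·4 = 64 + 768 + 2880 + 3840 + 1440 = 8992.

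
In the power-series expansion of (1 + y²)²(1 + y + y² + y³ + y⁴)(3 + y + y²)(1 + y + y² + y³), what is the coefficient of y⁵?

58

(1 + y²)² has coefficients 1,0,2,0,1 for degrees 0…4.
(1 + y + y² + y³ + y⁴) has coefficients 1,1,1,1,1,0 for degrees 0…5.
Multiplying by (3 + y + y²) gives running coefficients 3,4,5,5,5,2 for degrees 0…5.
Finally multiplying by (1 + y + y² + y³), the product of all factors after the first has coefficients 3,7,12,17,19,17 for degrees 0…5.
[y⁵] = 1·17 + 2·17 + 1·7 = 58.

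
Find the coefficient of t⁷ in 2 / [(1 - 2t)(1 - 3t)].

12610

Partial fractions give a closed form: a_n = (-4)·2^n + (6)·3^n.
At n = 7: a_7 = 12610.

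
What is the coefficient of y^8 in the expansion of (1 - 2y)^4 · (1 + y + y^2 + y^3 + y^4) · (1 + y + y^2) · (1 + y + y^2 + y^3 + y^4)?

(1 - 2y)^4 has coefficients 1,-8,24,-32,16 for degrees 0…4.
(1 + y + y^2 + y^3 + y^4) has coefficients 1,1,1,1,1,0,0,0,0 for degrees 0…8.
Multiplying by (1 + y + y^2) gives running coefficients 1,2,3,3,3,2,1,0,0 for degrees 0…8.
Finally multiplying by (1 + y + y^2 + y^3 + y^4), the product of all factors after the first has coefficients 1,3,6,9,12,13,12,9,6 for degrees 0…8.
[y^8] = 1·6 − 8·9 + 24·12 − 32·13 + 16·12 = -2.

-2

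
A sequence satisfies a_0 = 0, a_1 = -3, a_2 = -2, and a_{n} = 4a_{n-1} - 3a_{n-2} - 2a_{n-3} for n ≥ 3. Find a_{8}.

The ordinary generating function has denominator 1 - 4z + 3z^2 + 2z^3.
Iterating the recurrence: a_0,…,a_{8} = 0, -3, -2, 1, 16, 65, 210, 613, 1692.

1692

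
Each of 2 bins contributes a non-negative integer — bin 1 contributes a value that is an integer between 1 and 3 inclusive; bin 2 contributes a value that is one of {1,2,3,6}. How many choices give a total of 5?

The generating function for the choices is (q + q² + q³)·(q + q² + q³ + q⁶); the count is [q⁵].
(q + q² + q³) has coefficients 0,1,1,1 for degrees 0…3.
(q + q² + q³ + q⁶) has coefficients 0,1,1,1,0,0 for degrees 0…5.
[q⁵] = 1·0 + 1·1 + 1·1 = 2.

2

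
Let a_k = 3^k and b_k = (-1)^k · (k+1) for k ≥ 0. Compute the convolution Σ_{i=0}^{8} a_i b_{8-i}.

The convolution is the x^8 coefficient of A(x)B(x).
Σ = 1·9 + 3·(-8) + 9·7 + 27·(-6) + 81·5 + 243·(-4) + 729·3 + 2187·(-2) + 6561·1 = 3693.

3693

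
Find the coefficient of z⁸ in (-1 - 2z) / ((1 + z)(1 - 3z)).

-8201

Partial fractions give a closed form: a_n = (1/4)·(-1)^n + (-5/4)·3^n.
At n = 8: a_8 = -8201.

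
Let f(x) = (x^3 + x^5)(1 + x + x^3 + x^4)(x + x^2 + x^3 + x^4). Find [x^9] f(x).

(x^3 + x^5) has coefficients 0,0,0,1,0,1 for degrees 0…5.
(1 + x + x^3 + x^4) has coefficients 1,1,0,1,1,0,0,0,0,0 for degrees 0…9.
Finally multiplying by (x + x^2 + x^3 + x^4), the product of all factors after the first has coefficients 0,1,2,2,3,3,2,2,1,0 for degrees 0…9.
[x^9] = 1·2 + 1·3 = 5.

5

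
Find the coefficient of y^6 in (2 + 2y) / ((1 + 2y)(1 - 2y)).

Partial fractions give a closed form: a_n = (1/2)·(-2)^n + (3/2)·2^n.
At n = 6: a_6 = 128.

128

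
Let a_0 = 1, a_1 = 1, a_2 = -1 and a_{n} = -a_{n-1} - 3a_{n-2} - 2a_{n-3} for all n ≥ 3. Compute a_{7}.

The ordinary generating function has denominator 1 + x + 3x^2 + 2x^3.
Iterating the recurrence: a_0,…,a_{7} = 1, 1, -1, -4, 5, 9, -16, -21.

-21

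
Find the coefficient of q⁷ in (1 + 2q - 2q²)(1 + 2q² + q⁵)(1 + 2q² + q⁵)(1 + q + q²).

6

(1 + 2q - 2q²) has coefficients 1,2,-2 for degrees 0…2.
(1 + 2q² + q⁵) has coefficients 1,0,2,0,0,1,0,0 for degrees 0…7.
Multiplying by (1 + 2q² + q⁵) gives running coefficients 1,0,4,0,4,2,0,4 for degrees 0…7.
Finally multiplying by (1 + q + q²), the product of all factors after the first has coefficients 1,1,5,4,8,6,6,6 for degrees 0…7.
[q⁷] = 1·6 + 2·6 − 2·6 = 6.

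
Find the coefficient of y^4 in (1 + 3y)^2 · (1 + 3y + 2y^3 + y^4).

13

(1 + 3y)^2 has coefficients 1,6,9 for degrees 0…2.
(1 + 3y + 2y^3 + y^4) has coefficients 1,3,0,2,1 for degrees 0…4.
[y^4] = 1·1 + 6·2 + 9·0 = 13.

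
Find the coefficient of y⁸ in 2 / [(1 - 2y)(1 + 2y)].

Partial fractions give a closed form: a_n = (1)·2^n + (1)·(-2)^n.
At n = 8: a_8 = 512.

512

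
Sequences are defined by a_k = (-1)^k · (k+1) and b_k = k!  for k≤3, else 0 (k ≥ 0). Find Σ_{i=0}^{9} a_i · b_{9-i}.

Write out a_i and b_{9-i} for i = 0,…,9 and sum the products.
Σ = 1·0 − 2·0 + 3·0 − 4·0 + 5·0 − 6·0 + 7·6 − 8·2 + 9·1 − 10·1 = 25.

25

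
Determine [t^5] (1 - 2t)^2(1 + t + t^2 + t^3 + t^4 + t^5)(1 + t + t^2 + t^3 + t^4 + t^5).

2

(1 - 2t)^2 has coefficients 1,-4,4 for degrees 0…2.
(1 + t + t^2 + t^3 + t^4 + t^5) has coefficients 1,1,1,1,1,1 for degrees 0…5.
Finally multiplying by (1 + t + t^2 + t^3 + t^4 + t^5), the product of all factors after the first has coefficients 1,2,3,4,5,6 for degrees 0…5.
[t^5] = 1·6 − 4·5 + 4·4 = 2.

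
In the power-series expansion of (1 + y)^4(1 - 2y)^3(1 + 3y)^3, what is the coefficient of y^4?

-127

(1 + y)^4 has coefficients 1,4,6,4,1 for degrees 0…4.
(1 - 2y)^3 has coefficients 1,-6,12,-8,0 for degrees 0…4.
Finally multiplying by (1 + 3y)^3, the product of all factors after the first has coefficients 1,3,-15,-35,90 for degrees 0…4.
[y^4] = 1·90 + 4·(-35) + 6·(-15) + 4·3 + 1·1 = -127.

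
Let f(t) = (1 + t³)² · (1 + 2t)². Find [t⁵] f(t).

8

(1 + t³)² has coefficients 1,0,0,2,0,0 for degrees 0…5.
(1 + 2t)² has coefficients 1,4,4,0,0,0 for degrees 0…5.
[t⁵] = 1·0 + 2·4 = 8.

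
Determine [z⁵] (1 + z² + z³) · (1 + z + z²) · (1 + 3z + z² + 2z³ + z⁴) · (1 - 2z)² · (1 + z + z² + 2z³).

(1 + z² + z³) has coefficients 1,0,1,1 for degrees 0…3.
(1 + z + z²) has coefficients 1,1,1,0,0,0 for degrees 0…5.
Multiplying by (1 + 3z + z² + 2z³ + z⁴) gives running coefficients 1,4,5,6,4,3 for degrees 0…5.
Multiplying by (1 - 2z)² gives running coefficients 1,0,-7,2,0,11 for degrees 0…5.
Finally multiplying by (1 + z + z² + 2z³), the product of all factors after the first has coefficients 1,1,-6,-3,-5,-1 for degrees 0…5.
[z⁵] = 1·(-1) + 1·(-3) + 1·(-6) = -10.

-10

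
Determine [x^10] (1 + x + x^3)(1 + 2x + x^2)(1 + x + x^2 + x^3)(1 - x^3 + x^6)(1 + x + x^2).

(1 + x + x^3) has coefficients 1,1,0,1 for degrees 0…3.
(1 + 2x + x^2) has coefficients 1,2,1,0,0,0,0,0,0,0,0 for degrees 0…10.
Multiplying by (1 + x + x^2 + x^3) gives running coefficients 1,3,4,4,3,1,0,0,0,0,0 for degrees 0…10.
Multiplying by (1 - x^3 + x^6) gives running coefficients 1,3,4,3,0,-3,-3,0,3,4,3 for degrees 0…10.
Finally multiplying by (1 + x + x^2), the product of all factors after the first has coefficients 1,4,8,10,7,0,-6,-6,0,7,10 for degrees 0…10.
[x^10] = 1·10 + 1·7 + 1·(-6) = 11.

11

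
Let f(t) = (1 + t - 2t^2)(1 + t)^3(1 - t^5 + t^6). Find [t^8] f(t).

6

(1 + t - 2t^2) has coefficients 1,1,-2 for degrees 0…2.
(1 + t)^3 has coefficients 1,3,3,1,0,0,0,0,0 for degrees 0…8.
Finally multiplying by (1 - t^5 + t^6), the product of all factors after the first has coefficients 1,3,3,1,0,-1,-2,0,2 for degrees 0…8.
[t^8] = 1·2 + 1·0 − 2·(-2) = 6.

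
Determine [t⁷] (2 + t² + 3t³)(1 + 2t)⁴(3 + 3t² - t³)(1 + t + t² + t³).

1736

(2 + t² + 3t³) has coefficients 2,0,1,3 for degrees 0…3.
(1 + 2t)⁴ has coefficients 1,8,24,32,16,0,0,0 for degrees 0…7.
Multiplying by (3 + 3t² - t³) gives running coefficients 3,24,75,119,112,72,16,-16 for degrees 0…7.
Finally multiplying by (1 + t + t² + t³), the product of all factors after the first has coefficients 3,27,102,221,330,378,319,184 for degrees 0…7.
[t⁷] = 2·184 + 1·378 + 3·330 = 1736.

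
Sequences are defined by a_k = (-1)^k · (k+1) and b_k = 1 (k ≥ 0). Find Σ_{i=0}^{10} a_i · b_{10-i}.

6

Write out a_i and b_{10-i} for i = 0,…,10 and sum the products.
Σ = 1·1 − 2·1 + 3·1 − 4·1 + 5·1 − 6·1 + 7·1 − 8·1 + 9·1 − 10·1 + 11·1 = 6.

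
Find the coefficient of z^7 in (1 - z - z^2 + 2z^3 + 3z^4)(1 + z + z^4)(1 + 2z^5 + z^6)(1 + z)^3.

(1 - z - z^2 + 2z^3 + 3z^4) has coefficients 1,-1,-1,2,3 for degrees 0…4.
(1 + z + z^4) has coefficients 1,1,0,0,1,0,0,0 for degrees 0…7.
Multiplying by (1 + 2z^5 + z^6) gives running coefficients 1,1,0,0,1,2,3,1 for degrees 0…7.
Finally multiplying by (1 + z)^3, the product of all factors after the first has coefficients 1,4,6,4,2,5,12,17 for degrees 0…7.
[z^7] = 1·17 − 1·12 − 1·5 + 2·2 + 3·4 = 16.

16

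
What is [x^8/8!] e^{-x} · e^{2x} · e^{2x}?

6561

The EGF product rule gives c_8 = Σ_{k_1+k_2+k_3=8} C(8; k_1,k_2,k_3) · ∏ g_i(k_i), where e^{-x} gives (-1)^k; e^{2x} gives (2)^k; e^{2x} gives (2)^k.
g_1(k) for k = 0…8: 1, -1, 1, -1, 1, -1, 1, -1, 1.
g_2(k) for k = 0…8: 1, 2, 4, 8, 16, 32, 64, 128, 256.
g_3(k) for k = 0…8: 1, 2, 4, 8, 16, 32, 64, 128, 256.
First combine the last two factors: h(k) = Σ_j C(k,j)·g_2(j)·g_3(k−j) for k = 0…8: 1, 4, 16, 64, 256, 1024, 4096, 16384, 65536.
c_8 = Σ_k C(8,k)·g_1(k)·h(8−k) = 1·1·65536 + 8·(-1)·16384 + 28·1·4096 + 56·(-1)·1024 + 70·1·256 + 56·(-1)·64 + 28·1·16 + 8·(-1)·4 + 1·1·1 = 65536 − 131072 + 114688 − 57344 + 17920 − 3584 + 448 − 32 + 1 = 6561.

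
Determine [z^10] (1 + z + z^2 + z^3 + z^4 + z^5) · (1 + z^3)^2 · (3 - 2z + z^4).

(1 + z + z^2 + z^3 + z^4 + z^5) has coefficients 1,1,1,1,1,1 for degrees 0…5.
(1 + z^3)^2 has coefficients 1,0,0,2,0,0,1,0,0,0,0 for degrees 0…10.
Finally multiplying by (3 - 2z + z^4), the product of all factors after the first has coefficients 3,-2,0,6,-3,0,3,0,0,0,1 for degrees 0…10.
[z^10] = 1·1 + 1·0 + 1·0 + 1·0 + 1·3 + 1·0 = 4.

4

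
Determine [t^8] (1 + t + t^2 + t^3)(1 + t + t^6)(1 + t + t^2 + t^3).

(1 + t + t^2 + t^3) has coefficients 1,1,1,1 for degrees 0…3.
(1 + t + t^6) has coefficients 1,1,0,0,0,0,1,0,0 for degrees 0…8.
Finally multiplying by (1 + t + t^2 + t^3), the product of all factors after the first has coefficients 1,2,2,2,1,0,1,1,1 for degrees 0…8.
[t^8] = 1·1 + 1·1 + 1·1 + 1·0 = 3.

3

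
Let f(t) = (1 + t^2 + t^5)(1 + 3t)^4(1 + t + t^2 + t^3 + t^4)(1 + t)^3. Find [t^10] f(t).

3679

(1 + t^2 + t^5) has coefficients 1,0,1,0,0,1 for degrees 0…5.
(1 + 3t)^4 has coefficients 1,12,54,108,81,0,0,0,0,0,0 for degrees 0…10.
Multiplying by (1 + t + t^2 + t^3 + t^4) gives running coefficients 1,13,67,175,256,255,243,189,81,0,0 for degrees 0…10.
Finally multiplying by (1 + t)^3, the product of all factors after the first has coefficients 1,16,109,416,995,1615,1951,1939,1632,1053,432 for degrees 0…10.
[t^10] = 1·432 + 1·1632 + 1·1615 = 3679.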